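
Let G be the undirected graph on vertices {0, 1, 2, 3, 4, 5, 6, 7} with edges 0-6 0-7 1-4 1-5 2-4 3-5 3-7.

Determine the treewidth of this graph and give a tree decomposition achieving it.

Treewidth 1.
One optimal decomposition is:
Bags: B1 = {2, 4}  B2 = {1, 4}  B3 = {1, 5}  B4 = {3, 5}  B5 = {3, 7}  B6 = {0, 7}  B7 = {0, 6}
Tree: B1–B2, B2–B3, B3–B4, B4–B5, B5–B6, B6–B7

The largest bag has 2 vertices, giving width 1; this decomposition certifies tw(G) ≤ 1. G has an edge, so its treewidth is at least 1. Hence tw(G) = 1 exactly.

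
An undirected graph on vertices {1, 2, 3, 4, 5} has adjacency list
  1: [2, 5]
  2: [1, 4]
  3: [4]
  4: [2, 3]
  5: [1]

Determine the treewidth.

A width-1 tree decomposition is:
Bags: B1 = {1, 5}  B2 = {1, 2}  B3 = {2, 4}  B4 = {3, 4}
Tree: B1–B2, B2–B3, B3–B4
The largest bag has 2 vertices, giving width 1; this decomposition certifies tw(G) ≤ 1. Since G has at least one edge (e.g. 5–1), it is not an edgeless graph, so tw(G) ≥ 1. Combining the bounds, tw(G) = 1.

1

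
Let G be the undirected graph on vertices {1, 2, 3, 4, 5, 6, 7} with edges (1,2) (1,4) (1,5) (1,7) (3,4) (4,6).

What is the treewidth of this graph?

A width-1 tree decomposition is:
Bags: B1 = {1, 5}  B2 = {1, 4}  B3 = {1, 2}  B4 = {4, 6}  B5 = {1, 7}  B6 = {3, 4}
Tree: B1–B2, B1–B3, B2–B4, B2–B5, B2–B6
Every bag has size at most 2, so the width is 2 − 1 = 1 and tw(G) ≤ 1. Since G has at least one edge (e.g. 5–1), it is not an edgeless graph, so tw(G) ≥ 1. Therefore the treewidth is 1.

1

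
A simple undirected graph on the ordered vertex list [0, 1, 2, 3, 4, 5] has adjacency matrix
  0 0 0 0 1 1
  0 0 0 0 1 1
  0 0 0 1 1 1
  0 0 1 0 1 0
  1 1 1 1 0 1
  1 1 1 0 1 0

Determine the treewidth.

2

A width-2 tree decomposition is:
Bags: B1 = {2, 4, 5}  B2 = {1, 4, 5}  B3 = {0, 4, 5}  B4 = {2, 3, 4}
Tree: B1–B2, B1–B3, B1–B4
The largest bag has 3 vertices, giving width 2; this decomposition certifies tw(G) ≤ 2. For the lower bound, the 3 vertices {2, 3, 4} are pairwise adjacent, and any tree decomposition puts a clique entirely inside one bag — forcing width ≥ 2. Therefore the treewidth is 2.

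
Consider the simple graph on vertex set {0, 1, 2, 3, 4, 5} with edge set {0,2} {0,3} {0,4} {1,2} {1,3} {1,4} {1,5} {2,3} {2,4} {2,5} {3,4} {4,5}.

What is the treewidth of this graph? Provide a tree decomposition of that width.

Treewidth 3.
One such decomposition:
Bags: B1 = {1, 2, 4, 5}  B2 = {1, 2, 3, 4}  B3 = {0, 2, 3, 4}
Tree: B1–B2, B2–B3

Every bag has size at most 4, so the width is 4 − 1 = 3 and tw(G) ≤ 3. Conversely, {0, 2, 3, 4} is a clique of size 4, and the vertices of any clique must share a bag in every tree decomposition; so some bag has ≥ 4 vertices and tw(G) ≥ 3. Hence tw(G) = 3 exactly.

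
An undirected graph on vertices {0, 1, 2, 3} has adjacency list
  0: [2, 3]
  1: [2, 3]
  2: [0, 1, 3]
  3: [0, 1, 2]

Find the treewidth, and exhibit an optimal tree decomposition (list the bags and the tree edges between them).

Treewidth 2.
Bags: B1 = {1, 2, 3}  B2 = {0, 2, 3}
Tree: B1–B2

Every bag has size at most 3, so the width is 3 − 1 = 2 and tw(G) ≤ 2. On the other hand G contains the 3-clique {0, 2, 3}. A clique must lie in a single bag of any decomposition, so no decomposition can have width below 2. Combining the bounds, tw(G) = 2.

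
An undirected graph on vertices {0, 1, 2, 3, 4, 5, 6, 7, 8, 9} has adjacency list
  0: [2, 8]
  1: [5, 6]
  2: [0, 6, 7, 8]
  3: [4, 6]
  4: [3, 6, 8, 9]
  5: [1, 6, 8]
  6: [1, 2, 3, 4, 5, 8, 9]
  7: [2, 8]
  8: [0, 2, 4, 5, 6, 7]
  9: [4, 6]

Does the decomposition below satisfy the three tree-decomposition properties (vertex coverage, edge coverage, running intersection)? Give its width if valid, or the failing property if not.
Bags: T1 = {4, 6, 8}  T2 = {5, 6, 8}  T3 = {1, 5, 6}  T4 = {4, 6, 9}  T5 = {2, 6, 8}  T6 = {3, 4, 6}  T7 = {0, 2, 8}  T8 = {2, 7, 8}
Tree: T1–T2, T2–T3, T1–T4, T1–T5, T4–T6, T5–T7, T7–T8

Yes; width 2.

Every vertex of G appears in some bag (union = {0, 1, 2, 3, 4, 5, 6, 7, 8, 9}); every edge is covered by a bag; and for each vertex v the set of bags containing v is connected in the bag tree. The decomposition is therefore valid. The largest bag has 3 vertices, so the width is 2.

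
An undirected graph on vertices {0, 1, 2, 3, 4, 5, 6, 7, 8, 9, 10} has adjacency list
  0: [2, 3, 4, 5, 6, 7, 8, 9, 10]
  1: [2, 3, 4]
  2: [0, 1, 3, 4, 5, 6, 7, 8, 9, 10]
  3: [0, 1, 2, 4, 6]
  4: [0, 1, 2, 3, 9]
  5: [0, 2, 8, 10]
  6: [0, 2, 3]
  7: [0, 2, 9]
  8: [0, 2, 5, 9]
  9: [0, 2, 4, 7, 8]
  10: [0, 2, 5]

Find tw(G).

3

A width-3 tree decomposition is:
Bags: B1 = {0, 2, 4, 9}  B2 = {0, 2, 3, 4}  B3 = {0, 2, 3, 6}  B4 = {0, 2, 8, 9}  B5 = {1, 2, 3, 4}  B6 = {0, 2, 7, 9}  B7 = {0, 2, 5, 8}  B8 = {0, 2, 5, 10}
Tree: B1–B2, B2–B3, B1–B4, B2–B5, B1–B6, B4–B7, B7–B8
The largest bag has 4 vertices, giving width 3; this decomposition certifies tw(G) ≤ 3. Conversely, {0, 2, 3, 4} is a clique of size 4, and the vertices of any clique must share a bag in every tree decomposition; so some bag has ≥ 4 vertices and tw(G) ≥ 3. Combining the bounds, tw(G) = 3.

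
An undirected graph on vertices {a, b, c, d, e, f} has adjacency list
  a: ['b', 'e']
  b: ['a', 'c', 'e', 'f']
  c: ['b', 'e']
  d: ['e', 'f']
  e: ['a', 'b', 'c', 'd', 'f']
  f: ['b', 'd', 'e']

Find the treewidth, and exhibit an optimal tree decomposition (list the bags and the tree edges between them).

Each bag holds 3 vertices, so the decomposition has width 2, which upper-bounds the treewidth. For the lower bound, the 3 vertices {d, e, f} are pairwise adjacent, and any tree decomposition puts a clique entirely inside one bag — forcing width ≥ 2. The upper and lower bounds meet at 2, so that is the treewidth.

Treewidth 2.
One such decomposition:
Bags: B1 = {b, e, f}  B2 = {d, e, f}  B3 = {a, b, e}  B4 = {b, c, e}
Tree: B1–B2, B1–B3, B1–B4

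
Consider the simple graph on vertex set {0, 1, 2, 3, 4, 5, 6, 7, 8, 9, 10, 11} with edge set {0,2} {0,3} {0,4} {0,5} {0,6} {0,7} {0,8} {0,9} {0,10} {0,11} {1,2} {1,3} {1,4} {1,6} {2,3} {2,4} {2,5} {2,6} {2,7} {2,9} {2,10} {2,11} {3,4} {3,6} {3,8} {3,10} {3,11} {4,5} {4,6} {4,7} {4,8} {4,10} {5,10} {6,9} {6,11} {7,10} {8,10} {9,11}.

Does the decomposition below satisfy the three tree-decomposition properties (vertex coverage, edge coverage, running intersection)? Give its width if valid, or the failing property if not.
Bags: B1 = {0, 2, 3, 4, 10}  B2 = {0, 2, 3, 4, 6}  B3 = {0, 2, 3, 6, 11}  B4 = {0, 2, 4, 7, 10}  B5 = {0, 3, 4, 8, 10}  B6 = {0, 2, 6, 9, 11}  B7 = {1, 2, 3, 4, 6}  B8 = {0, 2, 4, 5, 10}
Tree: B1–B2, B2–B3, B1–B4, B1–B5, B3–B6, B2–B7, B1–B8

Vertex coverage: the bags together contain {0, 1, 2, 3, 4, 5, 6, 7, 8, 9, 10, 11}, the full vertex set. Edge coverage: each edge of G has both endpoints in at least one bag. Running intersection: for every vertex, the bags containing it form a connected subtree. All three properties hold, so this is a valid tree decomposition of width max|bag| − 1 = 4, and hence tw(G) ≤ 4.

Yes; width 4.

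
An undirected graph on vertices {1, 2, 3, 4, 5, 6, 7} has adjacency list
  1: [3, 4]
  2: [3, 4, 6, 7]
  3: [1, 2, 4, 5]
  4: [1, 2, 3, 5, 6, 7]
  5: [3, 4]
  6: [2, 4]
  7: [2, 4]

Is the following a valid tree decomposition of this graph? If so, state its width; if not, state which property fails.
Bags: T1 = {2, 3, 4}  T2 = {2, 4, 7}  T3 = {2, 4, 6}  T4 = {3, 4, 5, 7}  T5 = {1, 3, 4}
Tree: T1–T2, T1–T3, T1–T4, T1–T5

A tree decomposition must satisfy three properties: every vertex lies in some bag; for every edge, both endpoints lie together in some bag; and for every vertex, the bags containing it form a connected subtree. Here bags containing vertex 7 are not connected in the tree, so the decomposition is invalid.

No — bags containing vertex 7 are not connected in the tree.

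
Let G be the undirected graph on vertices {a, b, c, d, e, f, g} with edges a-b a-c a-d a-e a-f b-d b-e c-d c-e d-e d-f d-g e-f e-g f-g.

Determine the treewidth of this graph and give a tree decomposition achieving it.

Treewidth 3.
Bags: B1 = {a, c, d, e}  B2 = {a, b, d, e}  B3 = {a, d, e, f}  B4 = {d, e, f, g}
Tree: B1–B2, B1–B3, B3–B4

The largest bag has 4 vertices, giving width 3; this decomposition certifies tw(G) ≤ 3. For the lower bound, the 4 vertices {d, e, f, g} are pairwise adjacent, and any tree decomposition puts a clique entirely inside one bag — forcing width ≥ 3. Hence tw(G) = 3 exactly.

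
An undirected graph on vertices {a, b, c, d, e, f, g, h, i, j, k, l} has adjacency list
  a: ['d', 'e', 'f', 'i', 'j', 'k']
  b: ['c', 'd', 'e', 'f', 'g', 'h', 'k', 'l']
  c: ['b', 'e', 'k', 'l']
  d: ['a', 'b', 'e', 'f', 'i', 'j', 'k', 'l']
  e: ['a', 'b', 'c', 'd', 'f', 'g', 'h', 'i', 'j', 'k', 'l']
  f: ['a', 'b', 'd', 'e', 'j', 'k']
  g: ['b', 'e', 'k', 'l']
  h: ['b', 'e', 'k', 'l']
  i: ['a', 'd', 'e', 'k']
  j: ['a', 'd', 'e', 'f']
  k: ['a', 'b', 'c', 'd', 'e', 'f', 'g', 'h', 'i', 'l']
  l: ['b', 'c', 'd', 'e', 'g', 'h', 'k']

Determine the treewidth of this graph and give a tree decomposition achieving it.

Treewidth 4.
One such decomposition:
Bags: B1 = {b, e, h, k, l}  B2 = {b, c, e, k, l}  B3 = {b, d, e, k, l}  B4 = {b, d, e, f, k}  B5 = {a, d, e, f, k}  B6 = {a, d, e, i, k}  B7 = {a, d, e, f, j}  B8 = {b, e, g, k, l}
Tree: B1–B2, B2–B3, B3–B4, B4–B5, B5–B6, B5–B7, B2–B8

Each bag holds 5 vertices, so the decomposition has width 4, which upper-bounds the treewidth. For the lower bound, the 5 vertices {a, d, e, f, j} are pairwise adjacent, and any tree decomposition puts a clique entirely inside one bag — forcing width ≥ 4. Hence tw(G) = 4 exactly.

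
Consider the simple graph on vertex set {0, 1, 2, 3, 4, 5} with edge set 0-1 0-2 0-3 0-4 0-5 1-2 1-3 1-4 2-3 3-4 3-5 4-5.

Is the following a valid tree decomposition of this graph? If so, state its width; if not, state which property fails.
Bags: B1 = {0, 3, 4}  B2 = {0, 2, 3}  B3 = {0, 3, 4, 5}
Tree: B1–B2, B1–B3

No — vertex 1 appears in no bag.

A tree decomposition must satisfy three properties: every vertex lies in some bag; for every edge, both endpoints lie together in some bag; and for every vertex, the bags containing it form a connected subtree. Here vertex 1 appears in no bag, so the decomposition is invalid.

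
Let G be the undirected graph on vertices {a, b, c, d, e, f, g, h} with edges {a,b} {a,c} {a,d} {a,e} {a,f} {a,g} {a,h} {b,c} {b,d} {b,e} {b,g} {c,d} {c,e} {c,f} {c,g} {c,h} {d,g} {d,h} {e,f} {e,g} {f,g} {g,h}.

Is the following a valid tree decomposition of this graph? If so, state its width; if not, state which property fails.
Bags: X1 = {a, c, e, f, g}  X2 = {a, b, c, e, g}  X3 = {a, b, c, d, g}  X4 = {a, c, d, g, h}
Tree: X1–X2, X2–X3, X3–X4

Yes; width 4.

Checking the three conditions: (i) the bags cover all of {a, b, c, d, e, f, g, h}; (ii) for each edge, some bag contains both endpoints; (iii) the bags containing any fixed vertex form a subtree. All hold, so the decomposition is valid with width 5 − 1 = 4.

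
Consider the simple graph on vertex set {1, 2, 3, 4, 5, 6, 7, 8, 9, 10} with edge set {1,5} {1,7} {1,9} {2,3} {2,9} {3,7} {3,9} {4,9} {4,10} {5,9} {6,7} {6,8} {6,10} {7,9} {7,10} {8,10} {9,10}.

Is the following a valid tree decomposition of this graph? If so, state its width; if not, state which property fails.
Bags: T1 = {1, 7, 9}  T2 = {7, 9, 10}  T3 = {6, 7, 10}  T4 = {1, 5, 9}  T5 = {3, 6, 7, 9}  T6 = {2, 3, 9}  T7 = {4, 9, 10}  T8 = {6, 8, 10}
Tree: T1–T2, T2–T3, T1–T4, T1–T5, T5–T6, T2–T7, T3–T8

A tree decomposition must satisfy three properties: every vertex lies in some bag; for every edge, both endpoints lie together in some bag; and for every vertex, the bags containing it form a connected subtree. Here bags containing vertex 6 are not connected in the tree, so the decomposition is invalid.

No — bags containing vertex 6 are not connected in the tree.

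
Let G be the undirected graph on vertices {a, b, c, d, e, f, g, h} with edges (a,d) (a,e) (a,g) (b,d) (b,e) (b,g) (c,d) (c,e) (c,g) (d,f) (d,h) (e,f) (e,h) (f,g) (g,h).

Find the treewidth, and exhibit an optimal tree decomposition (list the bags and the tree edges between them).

Each bag holds 4 vertices, so the decomposition has width 3, which upper-bounds the treewidth. For the lower bound: the 4 vertex sets {f,g}, {c,d}, {e}, {h} are disjoint, each induces a connected subgraph, and every pair is joined by at least one edge of G. Contracting each set to a single vertex therefore yields K_{4} as a minor, and since treewidth is minor-monotone, tw(G) ≥ tw(K_{4}) = 3. Combining the bounds, tw(G) = 3.

Treewidth 3.
One such decomposition:
Bags: B1 = {d, e, f, g}  B2 = {c, d, e, g}  B3 = {d, e, g, h}  B4 = {a, d, e, g}  B5 = {b, d, e, g}
Tree: B1–B2, B2–B3, B3–B4, B4–B5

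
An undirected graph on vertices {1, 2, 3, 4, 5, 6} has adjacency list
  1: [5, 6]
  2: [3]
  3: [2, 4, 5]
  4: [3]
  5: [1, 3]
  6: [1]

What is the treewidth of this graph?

A width-1 tree decomposition is:
Bags: B1 = {3, 4}  B2 = {3, 5}  B3 = {1, 5}  B4 = {1, 6}  B5 = {2, 3}
Tree: B1–B2, B2–B3, B3–B4, B2–B5
The largest bag has 2 vertices, giving width 1; this decomposition certifies tw(G) ≤ 1. Since G has at least one edge (e.g. 4–3), it is not an edgeless graph, so tw(G) ≥ 1. The upper and lower bounds meet at 1, so that is the treewidth.

1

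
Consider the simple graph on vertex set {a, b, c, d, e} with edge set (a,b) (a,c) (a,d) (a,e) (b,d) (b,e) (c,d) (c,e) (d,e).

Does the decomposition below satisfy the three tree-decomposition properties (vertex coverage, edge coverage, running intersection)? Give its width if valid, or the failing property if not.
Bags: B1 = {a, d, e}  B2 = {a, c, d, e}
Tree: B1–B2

No — vertex b appears in no bag.

A tree decomposition must satisfy three properties: every vertex lies in some bag; for every edge, both endpoints lie together in some bag; and for every vertex, the bags containing it form a connected subtree. Here vertex b appears in no bag, so the decomposition is invalid.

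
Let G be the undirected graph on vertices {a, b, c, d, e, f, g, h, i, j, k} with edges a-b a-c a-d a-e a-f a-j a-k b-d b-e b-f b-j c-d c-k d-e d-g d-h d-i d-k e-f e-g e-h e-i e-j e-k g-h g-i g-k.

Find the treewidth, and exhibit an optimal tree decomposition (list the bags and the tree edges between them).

Treewidth 3.
Bags: B1 = {d, e, g, k}  B2 = {a, d, e, k}  B3 = {a, c, d, k}  B4 = {a, b, d, e}  B5 = {a, b, e, f}  B6 = {a, b, e, j}  B7 = {d, e, g, h}  B8 = {d, e, g, i}
Tree: B1–B2, B2–B3, B2–B4, B4–B5, B4–B6, B1–B7, B1–B8

Each bag holds 4 vertices, so the decomposition has width 3, which upper-bounds the treewidth. On the other hand G contains the 4-clique {d, e, g, h}. A clique must lie in a single bag of any decomposition, so no decomposition can have width below 3. Combining the bounds, tw(G) = 3.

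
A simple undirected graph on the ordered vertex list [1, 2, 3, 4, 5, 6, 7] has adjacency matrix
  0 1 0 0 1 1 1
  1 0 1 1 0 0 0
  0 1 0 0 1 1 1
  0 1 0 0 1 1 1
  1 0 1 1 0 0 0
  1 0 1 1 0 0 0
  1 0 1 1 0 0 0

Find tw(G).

A width-3 tree decomposition is:
Bags: B1 = {1, 3, 4, 5}  B2 = {1, 3, 4, 6}  B3 = {1, 3, 4, 7}  B4 = {1, 2, 3, 4}
Tree: B1–B2, B2–B3, B3–B4
Each bag holds 4 vertices, so the decomposition has width 3, which upper-bounds the treewidth. For the lower bound: the 4 vertex sets {3,5}, {1,6}, {4}, {7} are disjoint, each induces a connected subgraph, and every pair is joined by at least one edge of G. Contracting each set to a single vertex therefore yields K_{4} as a minor, and since treewidth is minor-monotone, tw(G) ≥ tw(K_{4}) = 3. Combining the bounds, tw(G) = 3.

3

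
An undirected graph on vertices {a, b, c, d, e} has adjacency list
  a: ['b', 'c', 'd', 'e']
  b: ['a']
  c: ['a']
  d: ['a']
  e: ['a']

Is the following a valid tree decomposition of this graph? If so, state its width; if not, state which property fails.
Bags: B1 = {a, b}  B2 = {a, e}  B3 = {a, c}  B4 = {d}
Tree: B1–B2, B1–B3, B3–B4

No — edge (a,d) lies in no bag.

A tree decomposition must satisfy three properties: every vertex lies in some bag; for every edge, both endpoints lie together in some bag; and for every vertex, the bags containing it form a connected subtree. Here edge (a,d) lies in no bag, so the decomposition is invalid.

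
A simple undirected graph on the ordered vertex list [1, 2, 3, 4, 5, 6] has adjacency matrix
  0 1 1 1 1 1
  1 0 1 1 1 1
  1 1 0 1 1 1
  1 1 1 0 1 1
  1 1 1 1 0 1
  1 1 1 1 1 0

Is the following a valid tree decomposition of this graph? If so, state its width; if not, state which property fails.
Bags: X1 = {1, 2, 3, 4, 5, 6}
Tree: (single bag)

Every vertex of G appears in some bag (union = {1, 2, 3, 4, 5, 6}); every edge is covered by a bag; and for each vertex v the set of bags containing v is connected in the bag tree. The decomposition is therefore valid. The largest bag has 6 vertices, so the width is 5.

Yes; width 5.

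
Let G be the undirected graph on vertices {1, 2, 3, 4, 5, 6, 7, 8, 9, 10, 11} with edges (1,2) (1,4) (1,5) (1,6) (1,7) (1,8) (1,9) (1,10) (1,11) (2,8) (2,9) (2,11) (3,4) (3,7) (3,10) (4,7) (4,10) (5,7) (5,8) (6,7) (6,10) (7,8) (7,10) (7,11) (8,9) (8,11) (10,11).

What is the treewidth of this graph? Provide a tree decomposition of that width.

Treewidth 3.
One such decomposition:
Bags: B1 = {1, 7, 8, 11}  B2 = {1, 7, 10, 11}  B3 = {1, 4, 7, 10}  B4 = {1, 2, 8, 11}  B5 = {1, 6, 7, 10}  B6 = {1, 2, 8, 9}  B7 = {1, 5, 7, 8}  B8 = {3, 4, 7, 10}
Tree: B1–B2, B2–B3, B1–B4, B2–B5, B4–B6, B1–B7, B3–B8

The largest bag has 4 vertices, giving width 3; this decomposition certifies tw(G) ≤ 3. Conversely, {1, 2, 8, 9} is a clique of size 4, and the vertices of any clique must share a bag in every tree decomposition; so some bag has ≥ 4 vertices and tw(G) ≥ 3. Therefore the treewidth is 3.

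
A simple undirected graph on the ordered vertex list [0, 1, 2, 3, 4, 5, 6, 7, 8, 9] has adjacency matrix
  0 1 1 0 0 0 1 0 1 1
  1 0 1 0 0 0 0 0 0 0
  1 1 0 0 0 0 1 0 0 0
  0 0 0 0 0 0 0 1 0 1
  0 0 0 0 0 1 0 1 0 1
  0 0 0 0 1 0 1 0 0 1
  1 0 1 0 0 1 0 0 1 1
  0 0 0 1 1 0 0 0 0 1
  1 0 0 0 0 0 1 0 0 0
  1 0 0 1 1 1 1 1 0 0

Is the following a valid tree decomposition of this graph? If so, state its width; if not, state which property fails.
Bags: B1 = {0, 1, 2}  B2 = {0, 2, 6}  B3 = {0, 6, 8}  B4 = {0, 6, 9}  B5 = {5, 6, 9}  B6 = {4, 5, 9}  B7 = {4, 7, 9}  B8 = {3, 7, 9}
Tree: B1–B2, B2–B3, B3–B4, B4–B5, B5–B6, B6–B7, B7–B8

Yes; width 2.

Vertex coverage: the bags together contain {0, 1, 2, 3, 4, 5, 6, 7, 8, 9}, the full vertex set. Edge coverage: each edge of G has both endpoints in at least one bag. Running intersection: for every vertex, the bags containing it form a connected subtree. All three properties hold, so this is a valid tree decomposition of width max|bag| − 1 = 2, and hence tw(G) ≤ 2.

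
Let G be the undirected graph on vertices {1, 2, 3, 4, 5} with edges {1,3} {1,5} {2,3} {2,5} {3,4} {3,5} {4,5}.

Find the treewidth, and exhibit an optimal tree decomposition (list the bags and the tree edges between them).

Treewidth 2.
One such decomposition:
Bags: B1 = {3, 4, 5}  B2 = {2, 3, 5}  B3 = {1, 3, 5}
Tree: B1–B2, B2–B3

Each bag holds 3 vertices, so the decomposition has width 2, which upper-bounds the treewidth. For the lower bound, the 3 vertices {1, 3, 5} are pairwise adjacent, and any tree decomposition puts a clique entirely inside one bag — forcing width ≥ 2. Hence tw(G) = 2 exactly.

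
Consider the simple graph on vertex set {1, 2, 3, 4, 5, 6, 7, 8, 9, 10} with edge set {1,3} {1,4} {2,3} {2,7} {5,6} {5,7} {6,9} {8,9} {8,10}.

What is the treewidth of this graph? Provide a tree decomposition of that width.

Each bag holds 2 vertices, so the decomposition has width 1, which upper-bounds the treewidth. G has an edge, so its treewidth is at least 1. Hence tw(G) = 1 exactly.

Treewidth 1.
One optimal decomposition is:
Bags: B1 = {1, 4}  B2 = {1, 3}  B3 = {2, 3}  B4 = {2, 7}  B5 = {5, 7}  B6 = {5, 6}  B7 = {6, 9}  B8 = {8, 9}  B9 = {8, 10}
Tree: B1–B2, B2–B3, B3–B4, B4–B5, B5–B6, B6–B7, B7–B8, B8–B9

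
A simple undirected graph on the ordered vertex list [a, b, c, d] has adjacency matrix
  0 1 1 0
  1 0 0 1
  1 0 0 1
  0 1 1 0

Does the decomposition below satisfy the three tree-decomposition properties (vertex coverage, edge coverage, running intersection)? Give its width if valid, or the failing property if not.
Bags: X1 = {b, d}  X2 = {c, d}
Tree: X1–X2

No — vertex a appears in no bag.

A tree decomposition must satisfy three properties: every vertex lies in some bag; for every edge, both endpoints lie together in some bag; and for every vertex, the bags containing it form a connected subtree. Here vertex a appears in no bag, so the decomposition is invalid.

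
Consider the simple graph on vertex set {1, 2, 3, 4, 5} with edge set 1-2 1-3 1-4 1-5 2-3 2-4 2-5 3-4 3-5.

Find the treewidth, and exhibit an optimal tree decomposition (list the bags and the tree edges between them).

Treewidth 3.
Bags: B1 = {1, 2, 3, 4}  B2 = {1, 2, 3, 5}
Tree: B1–B2

The largest bag has 4 vertices, giving width 3; this decomposition certifies tw(G) ≤ 3. For the lower bound, the 4 vertices {1, 2, 3, 4} are pairwise adjacent, and any tree decomposition puts a clique entirely inside one bag — forcing width ≥ 3. The upper and lower bounds meet at 3, so that is the treewidth.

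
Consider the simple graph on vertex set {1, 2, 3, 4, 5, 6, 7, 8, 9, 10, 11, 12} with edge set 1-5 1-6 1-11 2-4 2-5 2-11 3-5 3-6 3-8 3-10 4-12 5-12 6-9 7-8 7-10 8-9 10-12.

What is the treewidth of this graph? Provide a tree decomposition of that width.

Treewidth 3.
Bags: B1 = {6, 7, 8, 9}  B2 = {3, 6, 7, 8}  B3 = {3, 6, 7, 10}  B4 = {1, 3, 6, 10}  B5 = {1, 3, 5, 10}  B6 = {1, 5, 10, 12}  B7 = {1, 5, 11, 12}  B8 = {2, 5, 11, 12}  B9 = {2, 4, 11, 12}
Tree: B1–B2, B2–B3, B3–B4, B4–B5, B5–B6, B6–B7, B7–B8, B8–B9

Each bag holds 4 vertices, so the decomposition has width 3, which upper-bounds the treewidth. For the lower bound: the 4 vertex sets {7,8,9}, {6}, {3}, {1,5,10,12} are disjoint, each induces a connected subgraph, and every pair is joined by at least one edge of G. Contracting each set to a single vertex therefore yields K_{4} as a minor, and since treewidth is minor-monotone, tw(G) ≥ tw(K_{4}) = 3. The upper and lower bounds meet at 3, so that is the treewidth.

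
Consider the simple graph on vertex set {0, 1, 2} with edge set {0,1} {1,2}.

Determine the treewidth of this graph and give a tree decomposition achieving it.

Each bag holds 2 vertices, so the decomposition has width 1, which upper-bounds the treewidth. G has an edge, so its treewidth is at least 1. Hence tw(G) = 1 exactly.

Treewidth 1.
Bags: B1 = {1, 2}  B2 = {0, 1}
Tree: B1–B2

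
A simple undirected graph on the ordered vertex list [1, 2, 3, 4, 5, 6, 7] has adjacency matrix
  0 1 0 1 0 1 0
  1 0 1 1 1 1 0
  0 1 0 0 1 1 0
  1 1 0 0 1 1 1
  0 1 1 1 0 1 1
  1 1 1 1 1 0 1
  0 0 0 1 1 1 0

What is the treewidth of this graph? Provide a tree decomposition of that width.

The largest bag has 4 vertices, giving width 3; this decomposition certifies tw(G) ≤ 3. On the other hand G contains the 4-clique {2, 3, 5, 6}. A clique must lie in a single bag of any decomposition, so no decomposition can have width below 3. The upper and lower bounds meet at 3, so that is the treewidth.

Treewidth 3.
Bags: B1 = {2, 4, 5, 6}  B2 = {2, 3, 5, 6}  B3 = {4, 5, 6, 7}  B4 = {1, 2, 4, 6}
Tree: B1–B2, B1–B3, B1–B4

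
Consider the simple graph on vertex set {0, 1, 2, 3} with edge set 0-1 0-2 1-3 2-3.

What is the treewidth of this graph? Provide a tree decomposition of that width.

Each bag holds 3 vertices, so the decomposition has width 2, which upper-bounds the treewidth. Since 0–2–3–1–0 is a cycle in G, G is not acyclic. Forests are exactly the graphs of treewidth ≤ 1, so tw(G) ≥ 2. Therefore the treewidth is 2.

Treewidth 2.
One such decomposition:
Bags: B1 = {0, 2, 3}  B2 = {0, 1, 3}
Tree: B1–B2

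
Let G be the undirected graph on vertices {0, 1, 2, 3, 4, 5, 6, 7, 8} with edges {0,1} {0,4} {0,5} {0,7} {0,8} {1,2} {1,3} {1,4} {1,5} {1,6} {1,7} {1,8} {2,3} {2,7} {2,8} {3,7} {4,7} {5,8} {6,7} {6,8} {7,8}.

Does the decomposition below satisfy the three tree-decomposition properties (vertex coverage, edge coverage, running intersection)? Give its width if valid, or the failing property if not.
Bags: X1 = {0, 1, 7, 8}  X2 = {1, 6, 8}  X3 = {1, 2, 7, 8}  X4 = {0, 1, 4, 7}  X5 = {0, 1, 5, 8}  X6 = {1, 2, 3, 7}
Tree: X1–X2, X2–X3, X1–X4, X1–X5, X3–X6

A tree decomposition must satisfy three properties: every vertex lies in some bag; for every edge, both endpoints lie together in some bag; and for every vertex, the bags containing it form a connected subtree. Here edge (7,6) lies in no bag, so the decomposition is invalid.

No — edge (7,6) lies in no bag.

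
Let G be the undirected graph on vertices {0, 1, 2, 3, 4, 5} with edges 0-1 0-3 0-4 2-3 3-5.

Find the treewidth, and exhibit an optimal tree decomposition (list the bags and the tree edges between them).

Every bag has size at most 2, so the width is 2 − 1 = 1 and tw(G) ≤ 1. Since G has at least one edge (e.g. 2–3), it is not an edgeless graph, so tw(G) ≥ 1. Hence tw(G) = 1 exactly.

Treewidth 1.
Bags: B1 = {2, 3}  B2 = {0, 3}  B3 = {3, 5}  B4 = {0, 4}  B5 = {0, 1}
Tree: B1–B2, B1–B3, B2–B4, B4–B5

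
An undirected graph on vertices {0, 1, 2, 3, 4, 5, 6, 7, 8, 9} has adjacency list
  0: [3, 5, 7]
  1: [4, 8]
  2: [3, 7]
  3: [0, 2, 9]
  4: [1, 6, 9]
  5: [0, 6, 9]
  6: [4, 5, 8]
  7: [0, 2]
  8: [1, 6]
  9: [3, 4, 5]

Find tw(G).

2

A width-2 tree decomposition is:
Bags: B1 = {2, 3, 7}  B2 = {0, 3, 7}  B3 = {0, 3, 9}  B4 = {0, 5, 9}  B5 = {4, 5, 9}  B6 = {4, 5, 6}  B7 = {1, 4, 6}  B8 = {1, 6, 8}
Tree: B1–B2, B2–B3, B3–B4, B4–B5, B5–B6, B6–B7, B7–B8
The largest bag has 3 vertices, giving width 2; this decomposition certifies tw(G) ≤ 2. The edges 2–7–0–3–2 form a cycle, so G is not a tree and its treewidth is at least 2. The upper and lower bounds meet at 2, so that is the treewidth.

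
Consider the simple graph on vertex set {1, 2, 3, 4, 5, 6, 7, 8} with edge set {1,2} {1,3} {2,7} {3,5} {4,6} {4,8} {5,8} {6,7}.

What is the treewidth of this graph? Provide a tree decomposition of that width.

Every bag has size at most 3, so the width is 3 − 1 = 2 and tw(G) ≤ 2. For the lower bound, G contains the cycle 1–3–5–8–4–6–7–2–1, so G is not a forest; only forests have treewidth ≤ 1, hence tw(G) ≥ 2. Combining the bounds, tw(G) = 2.

Treewidth 2.
One optimal decomposition is:
Bags: B1 = {1, 3, 5}  B2 = {1, 5, 8}  B3 = {1, 4, 8}  B4 = {1, 4, 6}  B5 = {1, 6, 7}  B6 = {1, 2, 7}
Tree: B1–B2, B2–B3, B3–B4, B4–B5, B5–B6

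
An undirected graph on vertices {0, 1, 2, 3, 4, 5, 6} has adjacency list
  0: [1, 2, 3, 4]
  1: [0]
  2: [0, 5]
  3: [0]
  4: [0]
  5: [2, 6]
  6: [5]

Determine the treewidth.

A width-1 tree decomposition is:
Bags: B1 = {0, 2}  B2 = {0, 3}  B3 = {2, 5}  B4 = {0, 4}  B5 = {5, 6}  B6 = {0, 1}
Tree: B1–B2, B1–B3, B2–B4, B3–B5, B2–B6
Every bag has size at most 2, so the width is 2 − 1 = 1 and tw(G) ≤ 1. G has an edge, so its treewidth is at least 1. Combining the bounds, tw(G) = 1.

1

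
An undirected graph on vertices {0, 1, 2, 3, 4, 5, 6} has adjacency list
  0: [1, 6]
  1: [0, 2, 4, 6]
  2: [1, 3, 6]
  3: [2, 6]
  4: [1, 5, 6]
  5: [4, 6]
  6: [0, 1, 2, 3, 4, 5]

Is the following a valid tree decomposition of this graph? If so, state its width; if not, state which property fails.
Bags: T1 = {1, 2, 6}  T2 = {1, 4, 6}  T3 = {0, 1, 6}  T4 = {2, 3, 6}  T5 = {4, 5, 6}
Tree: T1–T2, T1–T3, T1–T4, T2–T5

Every vertex of G appears in some bag (union = {0, 1, 2, 3, 4, 5, 6}); every edge is covered by a bag; and for each vertex v the set of bags containing v is connected in the bag tree. The decomposition is therefore valid. The largest bag has 3 vertices, so the width is 2.

Yes; width 2.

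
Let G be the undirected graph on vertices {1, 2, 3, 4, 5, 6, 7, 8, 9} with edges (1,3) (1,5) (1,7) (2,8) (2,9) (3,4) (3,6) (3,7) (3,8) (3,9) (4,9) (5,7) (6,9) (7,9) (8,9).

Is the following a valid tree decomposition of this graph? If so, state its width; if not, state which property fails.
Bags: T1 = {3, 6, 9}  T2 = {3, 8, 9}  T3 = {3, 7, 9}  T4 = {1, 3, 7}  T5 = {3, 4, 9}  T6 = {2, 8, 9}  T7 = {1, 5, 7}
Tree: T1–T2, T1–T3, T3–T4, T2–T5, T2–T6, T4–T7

Every vertex of G appears in some bag (union = {1, 2, 3, 4, 5, 6, 7, 8, 9}); every edge is covered by a bag; and for each vertex v the set of bags containing v is connected in the bag tree. The decomposition is therefore valid. The largest bag has 3 vertices, so the width is 2.

Yes; width 2.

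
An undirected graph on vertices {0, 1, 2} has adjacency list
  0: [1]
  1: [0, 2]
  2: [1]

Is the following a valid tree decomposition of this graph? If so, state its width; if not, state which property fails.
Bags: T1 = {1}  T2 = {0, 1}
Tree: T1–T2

No — vertex 2 appears in no bag.

A tree decomposition must satisfy three properties: every vertex lies in some bag; for every edge, both endpoints lie together in some bag; and for every vertex, the bags containing it form a connected subtree. Here vertex 2 appears in no bag, so the decomposition is invalid.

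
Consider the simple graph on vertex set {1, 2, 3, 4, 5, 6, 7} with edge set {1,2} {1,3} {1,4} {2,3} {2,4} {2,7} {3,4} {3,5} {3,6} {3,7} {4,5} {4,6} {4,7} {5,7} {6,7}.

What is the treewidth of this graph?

A width-3 tree decomposition is:
Bags: B1 = {2, 3, 4, 7}  B2 = {3, 4, 5, 7}  B3 = {3, 4, 6, 7}  B4 = {1, 2, 3, 4}
Tree: B1–B2, B2–B3, B1–B4
Every bag has size at most 4, so the width is 4 − 1 = 3 and tw(G) ≤ 3. On the other hand G contains the 4-clique {1, 2, 3, 4}. A clique must lie in a single bag of any decomposition, so no decomposition can have width below 3. The upper and lower bounds meet at 3, so that is the treewidth.

3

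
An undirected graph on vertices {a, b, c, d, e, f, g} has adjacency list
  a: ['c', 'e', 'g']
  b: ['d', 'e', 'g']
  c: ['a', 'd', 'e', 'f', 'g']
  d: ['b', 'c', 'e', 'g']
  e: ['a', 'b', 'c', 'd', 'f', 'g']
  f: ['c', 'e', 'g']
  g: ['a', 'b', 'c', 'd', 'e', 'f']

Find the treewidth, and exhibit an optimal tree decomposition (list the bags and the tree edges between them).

Treewidth 3.
One optimal decomposition is:
Bags: B1 = {c, e, f, g}  B2 = {c, d, e, g}  B3 = {a, c, e, g}  B4 = {b, d, e, g}
Tree: B1–B2, B2–B3, B2–B4

Every bag has size at most 4, so the width is 4 − 1 = 3 and tw(G) ≤ 3. Conversely, {c, d, e, g} is a clique of size 4, and the vertices of any clique must share a bag in every tree decomposition; so some bag has ≥ 4 vertices and tw(G) ≥ 3. The upper and lower bounds meet at 3, so that is the treewidth.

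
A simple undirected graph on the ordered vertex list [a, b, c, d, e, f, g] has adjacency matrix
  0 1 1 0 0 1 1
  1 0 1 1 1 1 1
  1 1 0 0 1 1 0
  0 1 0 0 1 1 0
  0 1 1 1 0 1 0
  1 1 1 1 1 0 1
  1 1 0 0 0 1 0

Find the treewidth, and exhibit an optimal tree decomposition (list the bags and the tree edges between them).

Every bag has size at most 4, so the width is 4 − 1 = 3 and tw(G) ≤ 3. On the other hand G contains the 4-clique {b, d, e, f}. A clique must lie in a single bag of any decomposition, so no decomposition can have width below 3. Combining the bounds, tw(G) = 3.

Treewidth 3.
One optimal decomposition is:
Bags: B1 = {b, c, e, f}  B2 = {b, d, e, f}  B3 = {a, b, c, f}  B4 = {a, b, f, g}
Tree: B1–B2, B1–B3, B3–B4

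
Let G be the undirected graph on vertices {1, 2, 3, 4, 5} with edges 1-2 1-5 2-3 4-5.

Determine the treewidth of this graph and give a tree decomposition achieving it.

Treewidth 1.
Bags: B1 = {4, 5}  B2 = {1, 5}  B3 = {1, 2}  B4 = {2, 3}
Tree: B1–B2, B2–B3, B3–B4

The largest bag has 2 vertices, giving width 1; this decomposition certifies tw(G) ≤ 1. G has an edge, so its treewidth is at least 1. Therefore the treewidth is 1.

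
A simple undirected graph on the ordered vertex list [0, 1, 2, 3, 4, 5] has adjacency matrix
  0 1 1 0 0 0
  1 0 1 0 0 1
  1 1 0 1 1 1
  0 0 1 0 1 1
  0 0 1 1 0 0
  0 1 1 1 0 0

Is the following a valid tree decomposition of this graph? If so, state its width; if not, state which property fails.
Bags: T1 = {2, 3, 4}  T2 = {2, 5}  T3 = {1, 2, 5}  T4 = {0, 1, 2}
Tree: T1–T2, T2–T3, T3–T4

No — edge (3,5) lies in no bag.

A tree decomposition must satisfy three properties: every vertex lies in some bag; for every edge, both endpoints lie together in some bag; and for every vertex, the bags containing it form a connected subtree. Here edge (3,5) lies in no bag, so the decomposition is invalid.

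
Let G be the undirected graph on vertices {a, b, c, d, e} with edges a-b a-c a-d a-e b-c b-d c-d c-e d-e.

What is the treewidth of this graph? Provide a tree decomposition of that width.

The largest bag has 4 vertices, giving width 3; this decomposition certifies tw(G) ≤ 3. For the lower bound, the 4 vertices {a, c, d, e} are pairwise adjacent, and any tree decomposition puts a clique entirely inside one bag — forcing width ≥ 3. Hence tw(G) = 3 exactly.

Treewidth 3.
Bags: B1 = {a, b, c, d}  B2 = {a, c, d, e}
Tree: B1–B2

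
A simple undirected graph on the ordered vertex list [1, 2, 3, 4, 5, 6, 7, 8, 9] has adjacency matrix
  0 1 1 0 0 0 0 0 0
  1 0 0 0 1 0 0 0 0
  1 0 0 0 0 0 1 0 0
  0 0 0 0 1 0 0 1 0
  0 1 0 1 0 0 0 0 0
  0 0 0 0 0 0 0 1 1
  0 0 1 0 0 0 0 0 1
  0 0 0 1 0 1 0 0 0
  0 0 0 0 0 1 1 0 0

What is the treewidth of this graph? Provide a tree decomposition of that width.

Treewidth 2.
Bags: B1 = {6, 8, 9}  B2 = {7, 8, 9}  B3 = {3, 7, 8}  B4 = {1, 3, 8}  B5 = {1, 2, 8}  B6 = {2, 5, 8}  B7 = {4, 5, 8}
Tree: B1–B2, B2–B3, B3–B4, B4–B5, B5–B6, B6–B7

Every bag has size at most 3, so the width is 3 − 1 = 2 and tw(G) ≤ 2. The edges 8–6–9–7–3–1–2–5–4–8 form a cycle, so G is not a tree and its treewidth is at least 2. Hence tw(G) = 2 exactly.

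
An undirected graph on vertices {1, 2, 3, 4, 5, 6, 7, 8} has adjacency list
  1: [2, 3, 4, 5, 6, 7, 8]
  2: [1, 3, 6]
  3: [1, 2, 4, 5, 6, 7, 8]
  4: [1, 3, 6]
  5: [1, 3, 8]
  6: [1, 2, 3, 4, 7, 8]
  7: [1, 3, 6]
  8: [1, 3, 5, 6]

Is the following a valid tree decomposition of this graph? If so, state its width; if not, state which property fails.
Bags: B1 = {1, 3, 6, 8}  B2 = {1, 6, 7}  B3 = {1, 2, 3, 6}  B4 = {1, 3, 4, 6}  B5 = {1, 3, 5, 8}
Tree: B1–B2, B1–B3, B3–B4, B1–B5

No — edge (3,7) lies in no bag.

A tree decomposition must satisfy three properties: every vertex lies in some bag; for every edge, both endpoints lie together in some bag; and for every vertex, the bags containing it form a connected subtree. Here edge (3,7) lies in no bag, so the decomposition is invalid.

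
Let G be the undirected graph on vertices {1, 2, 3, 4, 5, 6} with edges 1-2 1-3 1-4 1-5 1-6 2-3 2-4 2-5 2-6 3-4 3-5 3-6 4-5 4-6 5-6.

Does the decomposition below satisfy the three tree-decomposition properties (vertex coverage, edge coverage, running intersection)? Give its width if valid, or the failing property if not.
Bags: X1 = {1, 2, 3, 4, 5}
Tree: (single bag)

A tree decomposition must satisfy three properties: every vertex lies in some bag; for every edge, both endpoints lie together in some bag; and for every vertex, the bags containing it form a connected subtree. Here vertex 6 appears in no bag, so the decomposition is invalid.

No — vertex 6 appears in no bag.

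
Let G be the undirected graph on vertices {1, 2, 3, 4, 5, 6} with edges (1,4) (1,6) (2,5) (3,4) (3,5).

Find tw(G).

A width-1 tree decomposition is:
Bags: B1 = {2, 5}  B2 = {3, 5}  B3 = {3, 4}  B4 = {1, 4}  B5 = {1, 6}
Tree: B1–B2, B2–B3, B3–B4, B4–B5
Each bag holds 2 vertices, so the decomposition has width 1, which upper-bounds the treewidth. G has an edge, so its treewidth is at least 1. Combining the bounds, tw(G) = 1.

1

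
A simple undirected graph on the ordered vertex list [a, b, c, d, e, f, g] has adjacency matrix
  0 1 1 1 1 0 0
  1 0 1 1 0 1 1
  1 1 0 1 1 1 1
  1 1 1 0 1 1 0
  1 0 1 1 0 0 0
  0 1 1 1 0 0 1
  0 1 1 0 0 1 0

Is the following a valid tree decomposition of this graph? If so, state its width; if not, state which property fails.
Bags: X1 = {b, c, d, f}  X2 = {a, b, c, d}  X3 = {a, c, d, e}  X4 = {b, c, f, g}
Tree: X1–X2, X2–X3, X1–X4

Vertex coverage: the bags together contain {a, b, c, d, e, f, g}, the full vertex set. Edge coverage: each edge of G has both endpoints in at least one bag. Running intersection: for every vertex, the bags containing it form a connected subtree. All three properties hold, so this is a valid tree decomposition of width max|bag| − 1 = 3, and hence tw(G) ≤ 3.

Yes; width 3.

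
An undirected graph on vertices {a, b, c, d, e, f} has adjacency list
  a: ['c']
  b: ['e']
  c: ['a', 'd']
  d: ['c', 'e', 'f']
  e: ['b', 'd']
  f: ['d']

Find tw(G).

A width-1 tree decomposition is:
Bags: B1 = {d, e}  B2 = {c, d}  B3 = {b, e}  B4 = {a, c}  B5 = {d, f}
Tree: B1–B2, B1–B3, B2–B4, B2–B5
Each bag holds 2 vertices, so the decomposition has width 1, which upper-bounds the treewidth. Since G has at least one edge (e.g. d–e), it is not an edgeless graph, so tw(G) ≥ 1. Therefore the treewidth is 1.

1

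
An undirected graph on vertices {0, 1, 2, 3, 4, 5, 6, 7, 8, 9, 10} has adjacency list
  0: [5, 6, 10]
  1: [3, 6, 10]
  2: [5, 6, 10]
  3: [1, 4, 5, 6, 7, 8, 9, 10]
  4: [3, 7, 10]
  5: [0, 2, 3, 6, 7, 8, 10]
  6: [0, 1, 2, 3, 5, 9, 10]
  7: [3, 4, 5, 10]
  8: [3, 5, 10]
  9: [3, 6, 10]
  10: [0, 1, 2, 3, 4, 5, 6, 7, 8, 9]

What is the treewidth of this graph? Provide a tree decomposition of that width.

Treewidth 3.
One optimal decomposition is:
Bags: B1 = {3, 5, 6, 10}  B2 = {3, 6, 9, 10}  B3 = {3, 5, 8, 10}  B4 = {3, 5, 7, 10}  B5 = {1, 3, 6, 10}  B6 = {3, 4, 7, 10}  B7 = {0, 5, 6, 10}  B8 = {2, 5, 6, 10}
Tree: B1–B2, B1–B3, B1–B4, B2–B5, B4–B6, B1–B7, B7–B8

Each bag holds 4 vertices, so the decomposition has width 3, which upper-bounds the treewidth. For the lower bound, the 4 vertices {0, 5, 6, 10} are pairwise adjacent, and any tree decomposition puts a clique entirely inside one bag — forcing width ≥ 3. Hence tw(G) = 3 exactly.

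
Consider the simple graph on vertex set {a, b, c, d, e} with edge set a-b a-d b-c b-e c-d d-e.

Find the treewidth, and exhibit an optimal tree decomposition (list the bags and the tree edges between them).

Every bag has size at most 3, so the width is 3 − 1 = 2 and tw(G) ≤ 2. Since b–e–d–c–b is a cycle in G, G is not acyclic. Forests are exactly the graphs of treewidth ≤ 1, so tw(G) ≥ 2. The upper and lower bounds meet at 2, so that is the treewidth.

Treewidth 2.
One such decomposition:
Bags: B1 = {b, d, e}  B2 = {b, c, d}  B3 = {a, b, d}
Tree: B1–B2, B2–B3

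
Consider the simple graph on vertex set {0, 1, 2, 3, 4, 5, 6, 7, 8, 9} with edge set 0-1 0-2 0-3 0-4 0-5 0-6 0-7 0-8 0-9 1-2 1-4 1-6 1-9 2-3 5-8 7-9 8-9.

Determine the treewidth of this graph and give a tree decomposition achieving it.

Treewidth 2.
Bags: B1 = {0, 1, 9}  B2 = {0, 8, 9}  B3 = {0, 1, 2}  B4 = {0, 2, 3}  B5 = {0, 5, 8}  B6 = {0, 7, 9}  B7 = {0, 1, 4}  B8 = {0, 1, 6}
Tree: B1–B2, B1–B3, B3–B4, B2–B5, B1–B6, B1–B7, B1–B8

The largest bag has 3 vertices, giving width 2; this decomposition certifies tw(G) ≤ 2. On the other hand G contains the 3-clique {0, 1, 9}. A clique must lie in a single bag of any decomposition, so no decomposition can have width below 2. The upper and lower bounds meet at 2, so that is the treewidth.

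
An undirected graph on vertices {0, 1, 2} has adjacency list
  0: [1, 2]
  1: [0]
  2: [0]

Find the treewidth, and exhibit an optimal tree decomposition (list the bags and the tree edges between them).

Every bag has size at most 2, so the width is 2 − 1 = 1 and tw(G) ≤ 1. Any graph with an edge has treewidth ≥ 1, and G has the edge 0–1. Hence tw(G) = 1 exactly.

Treewidth 1.
One such decomposition:
Bags: B1 = {0, 1}  B2 = {0, 2}
Tree: B1–B2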